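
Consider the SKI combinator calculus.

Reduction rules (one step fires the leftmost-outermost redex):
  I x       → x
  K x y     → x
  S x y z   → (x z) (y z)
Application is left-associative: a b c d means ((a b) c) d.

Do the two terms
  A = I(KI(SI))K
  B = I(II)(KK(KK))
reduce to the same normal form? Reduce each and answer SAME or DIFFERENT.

Term A:
  start: I(KI(SI))K
  step 1: KI(SI)K
  step 2: IK
  step 3: K

Term B:
  start: I(II)(KK(KK))
  step 1: II(KK(KK))
  step 2: I(KK(KK))
  step 3: KK(KK)
  step 4: K

Answer: SAME — A ⇓ K, B ⇓ K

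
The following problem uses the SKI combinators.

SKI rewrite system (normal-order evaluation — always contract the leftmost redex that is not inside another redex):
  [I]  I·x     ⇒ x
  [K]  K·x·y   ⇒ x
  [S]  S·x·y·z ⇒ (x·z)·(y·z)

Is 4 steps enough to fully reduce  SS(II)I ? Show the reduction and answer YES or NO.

  start: SS(II)I
  step 1: SI(III)
  step 2: SI(II)
  step 3: SII

Answer: YES — reaches normal form SII in 3 ≤ 4 steps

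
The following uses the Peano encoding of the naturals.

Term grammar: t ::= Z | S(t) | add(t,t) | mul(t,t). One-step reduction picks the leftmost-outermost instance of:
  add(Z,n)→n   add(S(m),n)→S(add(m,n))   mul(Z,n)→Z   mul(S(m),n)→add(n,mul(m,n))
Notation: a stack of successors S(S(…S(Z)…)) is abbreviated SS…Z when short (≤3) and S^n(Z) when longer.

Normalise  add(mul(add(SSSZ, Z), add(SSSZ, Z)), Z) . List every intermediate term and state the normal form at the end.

Answer: normal form = S^9(Z)  (in 42 steps)

Working:
  start: add(mul(add(SSSZ, Z), add(SSSZ, Z)), Z)
  [1] add(mul(S(add(SSZ, Z)), add(SSSZ, Z)), Z)
  [2] add(add(add(SSSZ, Z), mul(add(SSZ, Z), add(SSSZ, Z))), Z)
  [3] add(add(S(add(SSZ, Z)), mul(add(SSZ, Z), add(SSSZ, Z))), Z)
  [4] add(S(add(add(SSZ, Z), mul(add(SSZ, Z), add(SSSZ, Z)))), Z)
  [5] S(add(add(add(SSZ, Z), mul(add(SSZ, Z), add(SSSZ, Z))), Z))
  [6] S(add(add(S(add(SZ, Z)), mul(add(SSZ, Z), add(SSSZ, Z))), Z))
  [7] S(add(S(add(add(SZ, Z), mul(add(SSZ, Z), add(SSSZ, Z)))), Z))
  [8] S(S(add(add(add(SZ, Z), mul(add(SSZ, Z), add(SSSZ, Z))), Z)))
  [9] S(S(add(add(S(add(Z, Z)), mul(add(SSZ, Z), add(SSSZ, Z))), Z)))
  [10] S(S(add(S(add(add(Z, Z), mul(add(SSZ, Z), add(SSSZ, Z)))), Z)))
  [11] S(S(S(add(add(add(Z, Z), mul(add(SSZ, Z), add(SSSZ, Z))), Z))))
  [12] S(S(S(add(add(Z, mul(add(SSZ, Z), add(SSSZ, Z))), Z))))
  [13] S(S(S(add(mul(add(SSZ, Z), add(SSSZ, Z)), Z))))
  [14] S(S(S(add(mul(S(add(SZ, Z)), add(SSSZ, Z)), Z))))
  [15] S(S(S(add(add(add(SSSZ, Z), mul(add(SZ, Z), add(SSSZ, Z))), Z))))
  [16] S(S(S(add(add(S(add(SSZ, Z)), mul(add(SZ, Z), add(SSSZ, Z))), Z))))
  [17] S(S(S(add(S(add(add(SSZ, Z), mul(add(SZ, Z), add(SSSZ, Z)))), Z))))
  [18] S(S(S(S(add(add(add(SSZ, Z), mul(add(SZ, Z), add(SSSZ, Z))), Z)))))
  [19] S(S(S(S(add(add(S(add(SZ, Z)), mul(add(SZ, Z), add(SSSZ, Z))), Z)))))
  [20] S(S(S(S(add(S(add(add(SZ, Z), mul(add(SZ, Z), add(SSSZ, Z)))), Z)))))
  [21] S(S(S(S(S(add(add(add(SZ, Z), mul(add(SZ, Z), add(SSSZ, Z))), Z))))))
  [22] S(S(S(S(S(add(add(S(add(Z, Z)), mul(add(SZ, Z), add(SSSZ, Z))), Z))))))
  [23] S(S(S(S(S(add(S(add(add(Z, Z), mul(add(SZ, Z), add(SSSZ, Z)))), Z))))))
  [24] S(S(S(S(S(S(add(add(add(Z, Z), mul(add(SZ, Z), add(SSSZ, Z))), Z)))))))
  [25] S(S(S(S(S(S(add(add(Z, mul(add(SZ, Z), add(SSSZ, Z))), Z)))))))
  [26] S(S(S(S(S(S(add(mul(add(SZ, Z), add(SSSZ, Z)), Z)))))))
  [27] S(S(S(S(S(S(add(mul(S(add(Z, Z)), add(SSSZ, Z)), Z)))))))
  [28] S(S(S(S(S(S(add(add(add(SSSZ, Z), mul(add(Z, Z), add(SSSZ, Z))), Z)))))))
  [29] S(S(S(S(S(S(add(add(S(add(SSZ, Z)), mul(add(Z, Z), add(SSSZ, Z))), Z)))))))
  [30] S(S(S(S(S(S(add(S(add(add(SSZ, Z), mul(add(Z, Z), add(SSSZ, Z)))), Z)))))))
  [31] S(S(S(S(S(S(S(add(add(add(SSZ, Z), mul(add(Z, Z), add(SSSZ, Z))), Z))))))))
  [32] S(S(S(S(S(S(S(add(add(S(add(SZ, Z)), mul(add(Z, Z), add(SSSZ, Z))), Z))))))))
  [33] S(S(S(S(S(S(S(add(S(add(add(SZ, Z), mul(add(Z, Z), add(SSSZ, Z)))), Z))))))))
  [34] S(S(S(S(S(S(S(S(add(add(add(SZ, Z), mul(add(Z, Z), add(SSSZ, Z))), Z)))))))))
  [35] S(S(S(S(S(S(S(S(add(add(S(add(Z, Z)), mul(add(Z, Z), add(SSSZ, Z))), Z)))))))))
  [36] S(S(S(S(S(S(S(S(add(S(add(add(Z, Z), mul(add(Z, Z), add(SSSZ, Z)))), Z)))))))))
  [37] S(S(S(S(S(S(S(S(S(add(add(add(Z, Z), mul(add(Z, Z), add(SSSZ, Z))), Z))))))))))
  [38] S(S(S(S(S(S(S(S(S(add(add(Z, mul(add(Z, Z), add(SSSZ, Z))), Z))))))))))
  [39] S(S(S(S(S(S(S(S(S(add(mul(add(Z, Z), add(SSSZ, Z)), Z))))))))))
  [40] S(S(S(S(S(S(S(S(S(add(mul(Z, add(SSSZ, Z)), Z))))))))))
  [41] S(S(S(S(S(S(S(S(S(add(Z, Z))))))))))
  [42] S^9(Z)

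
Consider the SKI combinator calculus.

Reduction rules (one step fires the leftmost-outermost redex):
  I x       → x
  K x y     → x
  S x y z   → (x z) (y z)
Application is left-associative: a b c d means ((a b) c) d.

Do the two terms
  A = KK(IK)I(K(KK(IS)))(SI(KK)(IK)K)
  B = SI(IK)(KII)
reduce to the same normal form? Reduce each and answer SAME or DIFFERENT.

Term A:
  start: KK(IK)I(K(KK(IS)))(SI(KK)(IK)K)
  [1] KI(K(KK(IS)))(SI(KK)(IK)K)
  [2] I(SI(KK)(IK)K)
  [3] SI(KK)(IK)K
  [4] I(IK)(KK(IK))K
  [5] IK(KK(IK))K
  [6] K(KK(IK))K
  [7] KK(IK)
  [8] K

Term B:
  start: SI(IK)(KII)
  [1] I(KII)(IK(KII))
  [2] KII(IK(KII))
  [3] I(IK(KII))
  [4] IK(KII)
  [5] K(KII)
  [6] KI

Answer: DIFFERENT — A ⇓ K, B ⇓ KI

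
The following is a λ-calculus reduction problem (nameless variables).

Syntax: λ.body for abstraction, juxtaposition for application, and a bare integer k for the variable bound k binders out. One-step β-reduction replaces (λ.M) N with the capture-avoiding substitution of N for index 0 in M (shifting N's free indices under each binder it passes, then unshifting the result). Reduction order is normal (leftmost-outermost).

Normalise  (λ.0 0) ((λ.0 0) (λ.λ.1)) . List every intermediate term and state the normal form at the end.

Answer: normal form = λ.λ.1  (in 4 steps)

Reduction:
  start: (λ.0 0) ((λ.0 0) (λ.λ.1))
  [1] (λ.0 0) (λ.λ.1) ((λ.0 0) (λ.λ.1))
  [2] (λ.λ.1) (λ.λ.1) ((λ.0 0) (λ.λ.1))
  [3] (λ.λ.λ.1) ((λ.0 0) (λ.λ.1))
  [4] λ.λ.1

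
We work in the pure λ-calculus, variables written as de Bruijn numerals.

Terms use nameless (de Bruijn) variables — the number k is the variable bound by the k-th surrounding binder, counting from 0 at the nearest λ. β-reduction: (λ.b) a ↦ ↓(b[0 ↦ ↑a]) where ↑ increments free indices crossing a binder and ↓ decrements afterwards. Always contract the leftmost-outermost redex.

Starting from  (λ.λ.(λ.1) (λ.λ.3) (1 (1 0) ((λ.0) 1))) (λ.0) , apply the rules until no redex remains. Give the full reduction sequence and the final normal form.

  start: (λ.λ.(λ.1) (λ.λ.3) (1 (1 0) ((λ.0) 1))) (λ.0)
  [1] λ.(λ.1) (λ.λ.λ.0) ((λ.0) ((λ.0) 0) ((λ.0) (λ.0)))
  [2] λ.0 ((λ.0) ((λ.0) 0) ((λ.0) (λ.0)))
  [3] λ.0 ((λ.0) 0 ((λ.0) (λ.0)))
  [4] λ.0 (0 ((λ.0) (λ.0)))
  [5] λ.0 (0 (λ.0))

Answer: normal form = λ.0 (0 (λ.0))  (in 5 steps)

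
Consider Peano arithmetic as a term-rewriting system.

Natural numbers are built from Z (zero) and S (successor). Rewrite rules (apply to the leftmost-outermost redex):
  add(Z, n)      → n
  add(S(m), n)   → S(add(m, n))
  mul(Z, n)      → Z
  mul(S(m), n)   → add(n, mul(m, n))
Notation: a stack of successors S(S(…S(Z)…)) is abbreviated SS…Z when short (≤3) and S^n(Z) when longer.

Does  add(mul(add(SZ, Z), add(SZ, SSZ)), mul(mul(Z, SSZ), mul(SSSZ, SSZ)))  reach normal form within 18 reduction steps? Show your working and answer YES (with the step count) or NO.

Answer: YES — reaches normal form SSSZ in 16 ≤ 18 steps

Derivation:
  start: add(mul(add(SZ, Z), add(SZ, SSZ)), mul(mul(Z, SSZ), mul(SSSZ, SSZ)))
  step 1: add(mul(S(add(Z, Z)), add(SZ, SSZ)), mul(mul(Z, SSZ), mul(SSSZ, SSZ)))
  step 2: add(add(add(SZ, SSZ), mul(add(Z, Z), add(SZ, SSZ))), mul(mul(Z, SSZ), mul(SSSZ, SSZ)))
  step 3: add(add(S(add(Z, SSZ)), mul(add(Z, Z), add(SZ, SSZ))), mul(mul(Z, SSZ), mul(SSSZ, SSZ)))
  step 4: add(S(add(add(Z, SSZ), mul(add(Z, Z), add(SZ, SSZ)))), mul(mul(Z, SSZ), mul(SSSZ, SSZ)))
  step 5: S(add(add(add(Z, SSZ), mul(add(Z, Z), add(SZ, SSZ))), mul(mul(Z, SSZ), mul(SSSZ, SSZ))))
  step 6: S(add(add(SSZ, mul(add(Z, Z), add(SZ, SSZ))), mul(mul(Z, SSZ), mul(SSSZ, SSZ))))
  step 7: S(add(S(add(SZ, mul(add(Z, Z), add(SZ, SSZ)))), mul(mul(Z, SSZ), mul(SSSZ, SSZ))))
  step 8: S(S(add(add(SZ, mul(add(Z, Z), add(SZ, SSZ))), mul(mul(Z, SSZ), mul(SSSZ, SSZ)))))
  step 9: S(S(add(S(add(Z, mul(add(Z, Z), add(SZ, SSZ)))), mul(mul(Z, SSZ), mul(SSSZ, SSZ)))))
  step 10: S(S(S(add(add(Z, mul(add(Z, Z), add(SZ, SSZ))), mul(mul(Z, SSZ), mul(SSSZ, SSZ))))))
  step 11: S(S(S(add(mul(add(Z, Z), add(SZ, SSZ)), mul(mul(Z, SSZ), mul(SSSZ, SSZ))))))
  step 12: S(S(S(add(mul(Z, add(SZ, SSZ)), mul(mul(Z, SSZ), mul(SSSZ, SSZ))))))
  step 13: S(S(S(add(Z, mul(mul(Z, SSZ), mul(SSSZ, SSZ))))))
  step 14: S(S(S(mul(mul(Z, SSZ), mul(SSSZ, SSZ)))))
  step 15: S(S(S(mul(Z, mul(SSSZ, SSZ)))))
  step 16: SSSZ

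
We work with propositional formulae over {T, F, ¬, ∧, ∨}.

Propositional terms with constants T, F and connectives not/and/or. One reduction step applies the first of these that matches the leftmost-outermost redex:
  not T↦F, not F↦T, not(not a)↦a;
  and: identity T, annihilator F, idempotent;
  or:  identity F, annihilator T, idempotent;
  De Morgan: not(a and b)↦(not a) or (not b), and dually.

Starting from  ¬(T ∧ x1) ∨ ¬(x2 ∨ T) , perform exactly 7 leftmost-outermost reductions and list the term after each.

Answer: after 7 steps: ¬x1

Working:
  start: ¬(T ∧ x1) ∨ ¬(x2 ∨ T)
  →1  (¬T ∨ ¬x1) ∨ ¬(x2 ∨ T)
  →2  (F ∨ ¬x1) ∨ ¬(x2 ∨ T)
  →3  ¬x1 ∨ ¬(x2 ∨ T)
  →4  ¬x1 ∨ (¬x2 ∧ ¬T)
  →5  ¬x1 ∨ (¬x2 ∧ F)
  →6  ¬x1 ∨ F
  →7  ¬x1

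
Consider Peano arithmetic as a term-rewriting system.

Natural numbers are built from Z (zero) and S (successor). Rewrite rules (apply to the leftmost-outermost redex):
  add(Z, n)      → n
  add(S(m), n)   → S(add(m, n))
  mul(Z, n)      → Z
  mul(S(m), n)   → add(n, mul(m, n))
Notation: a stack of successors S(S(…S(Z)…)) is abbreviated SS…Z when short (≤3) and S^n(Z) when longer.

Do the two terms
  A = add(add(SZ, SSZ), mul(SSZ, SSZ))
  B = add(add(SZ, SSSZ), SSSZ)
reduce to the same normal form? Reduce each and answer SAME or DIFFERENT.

Term A:
  start: add(add(SZ, SSZ), mul(SSZ, SSZ))
  →1  add(S(add(Z, SSZ)), mul(SSZ, SSZ))
  →2  S(add(add(Z, SSZ), mul(SSZ, SSZ)))
  →3  S(add(SSZ, mul(SSZ, SSZ)))
  →4  S(S(add(SZ, mul(SSZ, SSZ))))
  →5  S(S(S(add(Z, mul(SSZ, SSZ)))))
  →6  S(S(S(mul(SSZ, SSZ))))
  →7  S(S(S(add(SSZ, mul(SZ, SSZ)))))
  →8  S(S(S(S(add(SZ, mul(SZ, SSZ))))))
  →9  S(S(S(S(S(add(Z, mul(SZ, SSZ)))))))
  →10  S(S(S(S(S(mul(SZ, SSZ))))))
  →11  S(S(S(S(S(add(SSZ, mul(Z, SSZ)))))))
  →12  S(S(S(S(S(S(add(SZ, mul(Z, SSZ))))))))
  →13  S(S(S(S(S(S(S(add(Z, mul(Z, SSZ)))))))))
  →14  S(S(S(S(S(S(S(mul(Z, SSZ))))))))
  →15  S^7(Z)

Term B:
  start: add(add(SZ, SSSZ), SSSZ)
  →1  add(S(add(Z, SSSZ)), SSSZ)
  →2  S(add(add(Z, SSSZ), SSSZ))
  →3  S(add(SSSZ, SSSZ))
  →4  S(S(add(SSZ, SSSZ)))
  →5  S(S(S(add(SZ, SSSZ))))
  →6  S(S(S(S(add(Z, SSSZ)))))
  →7  S^7(Z)

Answer: SAME — A ⇓ S^7(Z), B ⇓ S^7(Z)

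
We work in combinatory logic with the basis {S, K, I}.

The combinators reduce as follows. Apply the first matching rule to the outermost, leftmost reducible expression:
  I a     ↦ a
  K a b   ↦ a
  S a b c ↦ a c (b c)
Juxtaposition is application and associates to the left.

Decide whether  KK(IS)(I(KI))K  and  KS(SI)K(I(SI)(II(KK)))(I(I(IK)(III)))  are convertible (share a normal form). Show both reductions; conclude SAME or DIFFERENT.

Answer: SAME — A ⇓ KI, B ⇓ KI

Derivation:
Term A:
  start: KK(IS)(I(KI))K
  step 1: K(I(KI))K
  step 2: I(KI)
  step 3: KI

Term B:
  start: KS(SI)K(I(SI)(II(KK)))(I(I(IK)(III)))
  step 1: SK(I(SI)(II(KK)))(I(I(IK)(III)))
  step 2: K(I(I(IK)(III)))(I(SI)(II(KK))(I(I(IK)(III))))
  step 3: I(I(IK)(III))
  step 4: I(IK)(III)
  step 5: IK(III)
  step 6: K(III)
  step 7: K(II)
  step 8: KI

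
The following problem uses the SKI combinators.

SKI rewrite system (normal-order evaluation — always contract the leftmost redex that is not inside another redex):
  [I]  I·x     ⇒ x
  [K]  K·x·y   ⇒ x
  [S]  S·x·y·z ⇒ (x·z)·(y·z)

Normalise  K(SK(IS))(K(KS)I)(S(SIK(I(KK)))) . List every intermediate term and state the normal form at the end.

  start: K(SK(IS))(K(KS)I)(S(SIK(I(KK))))
  step 1: SK(IS)(S(SIK(I(KK))))
  step 2: K(S(SIK(I(KK))))(IS(S(SIK(I(KK)))))
  step 3: S(SIK(I(KK)))
  step 4: S(I(I(KK))(K(I(KK))))
  step 5: S(I(KK)(K(I(KK))))
  step 6: S(KK(K(I(KK))))
  step 7: SK

Answer: normal form = SK  (in 7 steps)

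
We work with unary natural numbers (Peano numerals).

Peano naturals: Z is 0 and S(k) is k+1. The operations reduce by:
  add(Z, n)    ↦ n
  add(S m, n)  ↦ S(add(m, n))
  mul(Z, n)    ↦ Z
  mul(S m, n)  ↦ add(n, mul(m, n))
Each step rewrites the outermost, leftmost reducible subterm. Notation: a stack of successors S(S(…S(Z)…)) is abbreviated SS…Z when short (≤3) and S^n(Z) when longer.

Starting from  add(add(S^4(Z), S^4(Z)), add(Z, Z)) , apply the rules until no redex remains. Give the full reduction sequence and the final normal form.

  start: add(add(S^4(Z), S^4(Z)), add(Z, Z))
  step 1: add(S(add(SSSZ, S^4(Z))), add(Z, Z))
  step 2: S(add(add(SSSZ, S^4(Z)), add(Z, Z)))
  step 3: S(add(S(add(SSZ, S^4(Z))), add(Z, Z)))
  step 4: S(S(add(add(SSZ, S^4(Z)), add(Z, Z))))
  step 5: S(S(add(S(add(SZ, S^4(Z))), add(Z, Z))))
  step 6: S(S(S(add(add(SZ, S^4(Z)), add(Z, Z)))))
  step 7: S(S(S(add(S(add(Z, S^4(Z))), add(Z, Z)))))
  step 8: S(S(S(S(add(add(Z, S^4(Z)), add(Z, Z))))))
  step 9: S(S(S(S(add(S^4(Z), add(Z, Z))))))
  step 10: S(S(S(S(S(add(SSSZ, add(Z, Z)))))))
  step 11: S(S(S(S(S(S(add(SSZ, add(Z, Z))))))))
  step 12: S(S(S(S(S(S(S(add(SZ, add(Z, Z)))))))))
  step 13: S(S(S(S(S(S(S(S(add(Z, add(Z, Z))))))))))
  step 14: S(S(S(S(S(S(S(S(add(Z, Z)))))))))
  step 15: S^8(Z)

Answer: normal form = S^8(Z)  (in 15 steps)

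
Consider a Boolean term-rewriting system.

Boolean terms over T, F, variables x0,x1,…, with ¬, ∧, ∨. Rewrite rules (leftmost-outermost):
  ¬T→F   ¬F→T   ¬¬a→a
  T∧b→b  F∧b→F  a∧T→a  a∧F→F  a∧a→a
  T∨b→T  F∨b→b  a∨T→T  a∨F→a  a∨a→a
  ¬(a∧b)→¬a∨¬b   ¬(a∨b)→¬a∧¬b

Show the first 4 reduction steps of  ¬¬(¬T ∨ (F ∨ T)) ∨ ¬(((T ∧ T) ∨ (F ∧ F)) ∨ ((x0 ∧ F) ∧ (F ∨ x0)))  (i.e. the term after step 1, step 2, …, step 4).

Answer: after 4 steps: T ∨ ¬(((T ∧ T) ∨ (F ∧ F)) ∨ ((x0 ∧ F) ∧ (F ∨ x0)))

Reduction:
  start: ¬¬(¬T ∨ (F ∨ T)) ∨ ¬(((T ∧ T) ∨ (F ∧ F)) ∨ ((x0 ∧ F) ∧ (F ∨ x0)))
  [1] (¬T ∨ (F ∨ T)) ∨ ¬(((T ∧ T) ∨ (F ∧ F)) ∨ ((x0 ∧ F) ∧ (F ∨ x0)))
  [2] (F ∨ (F ∨ T)) ∨ ¬(((T ∧ T) ∨ (F ∧ F)) ∨ ((x0 ∧ F) ∧ (F ∨ x0)))
  [3] (F ∨ T) ∨ ¬(((T ∧ T) ∨ (F ∧ F)) ∨ ((x0 ∧ F) ∧ (F ∨ x0)))
  [4] T ∨ ¬(((T ∧ T) ∨ (F ∧ F)) ∨ ((x0 ∧ F) ∧ (F ∨ x0)))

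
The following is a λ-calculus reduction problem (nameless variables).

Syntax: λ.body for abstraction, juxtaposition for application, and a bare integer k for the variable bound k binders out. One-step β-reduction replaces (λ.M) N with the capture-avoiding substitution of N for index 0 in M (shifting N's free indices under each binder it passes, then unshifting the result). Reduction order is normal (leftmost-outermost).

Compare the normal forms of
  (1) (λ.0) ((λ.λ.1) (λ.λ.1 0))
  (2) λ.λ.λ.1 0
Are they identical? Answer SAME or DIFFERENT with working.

Answer: SAME — A ⇓ λ.λ.λ.1 0, B ⇓ λ.λ.λ.1 0

Derivation:
Term A:
  start: (λ.0) ((λ.λ.1) (λ.λ.1 0))
  step 1: (λ.λ.1) (λ.λ.1 0)
  step 2: λ.λ.λ.1 0

Term B:
  start: λ.λ.λ.1 0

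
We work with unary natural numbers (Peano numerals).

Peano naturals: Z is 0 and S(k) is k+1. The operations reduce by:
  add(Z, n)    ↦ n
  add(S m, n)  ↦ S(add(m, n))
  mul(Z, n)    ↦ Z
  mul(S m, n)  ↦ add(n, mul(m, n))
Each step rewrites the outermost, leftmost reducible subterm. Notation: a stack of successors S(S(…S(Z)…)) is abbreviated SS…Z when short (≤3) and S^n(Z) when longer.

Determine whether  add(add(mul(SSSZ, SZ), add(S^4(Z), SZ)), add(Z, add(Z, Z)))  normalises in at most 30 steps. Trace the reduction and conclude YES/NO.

Answer: YES — reaches normal form S^8(Z) in 30 ≤ 30 steps

Reduction:
  start: add(add(mul(SSSZ, SZ), add(S^4(Z), SZ)), add(Z, add(Z, Z)))
  step 1: add(add(add(SZ, mul(SSZ, SZ)), add(S^4(Z), SZ)), add(Z, add(Z, Z)))
  step 2: add(add(S(add(Z, mul(SSZ, SZ))), add(S^4(Z), SZ)), add(Z, add(Z, Z)))
  step 3: add(S(add(add(Z, mul(SSZ, SZ)), add(S^4(Z), SZ))), add(Z, add(Z, Z)))
  step 4: S(add(add(add(Z, mul(SSZ, SZ)), add(S^4(Z), SZ)), add(Z, add(Z, Z))))
  step 5: S(add(add(mul(SSZ, SZ), add(S^4(Z), SZ)), add(Z, add(Z, Z))))
  step 6: S(add(add(add(SZ, mul(SZ, SZ)), add(S^4(Z), SZ)), add(Z, add(Z, Z))))
  step 7: S(add(add(S(add(Z, mul(SZ, SZ))), add(S^4(Z), SZ)), add(Z, add(Z, Z))))
  step 8: S(add(S(add(add(Z, mul(SZ, SZ)), add(S^4(Z), SZ))), add(Z, add(Z, Z))))
  step 9: S(S(add(add(add(Z, mul(SZ, SZ)), add(S^4(Z), SZ)), add(Z, add(Z, Z)))))
  step 10: S(S(add(add(mul(SZ, SZ), add(S^4(Z), SZ)), add(Z, add(Z, Z)))))
  step 11: S(S(add(add(add(SZ, mul(Z, SZ)), add(S^4(Z), SZ)), add(Z, add(Z, Z)))))
  step 12: S(S(add(add(S(add(Z, mul(Z, SZ))), add(S^4(Z), SZ)), add(Z, add(Z, Z)))))
  step 13: S(S(add(S(add(add(Z, mul(Z, SZ)), add(S^4(Z), SZ))), add(Z, add(Z, Z)))))
  step 14: S(S(S(add(add(add(Z, mul(Z, SZ)), add(S^4(Z), SZ)), add(Z, add(Z, Z))))))
  step 15: S(S(S(add(add(mul(Z, SZ), add(S^4(Z), SZ)), add(Z, add(Z, Z))))))
  step 16: S(S(S(add(add(Z, add(S^4(Z), SZ)), add(Z, add(Z, Z))))))
  step 17: S(S(S(add(add(S^4(Z), SZ), add(Z, add(Z, Z))))))
  step 18: S(S(S(add(S(add(SSSZ, SZ)), add(Z, add(Z, Z))))))
  step 19: S(S(S(S(add(add(SSSZ, SZ), add(Z, add(Z, Z)))))))
  step 20: S(S(S(S(add(S(add(SSZ, SZ)), add(Z, add(Z, Z)))))))
  step 21: S(S(S(S(S(add(add(SSZ, SZ), add(Z, add(Z, Z))))))))
  step 22: S(S(S(S(S(add(S(add(SZ, SZ)), add(Z, add(Z, Z))))))))
  step 23: S(S(S(S(S(S(add(add(SZ, SZ), add(Z, add(Z, Z)))))))))
  step 24: S(S(S(S(S(S(add(S(add(Z, SZ)), add(Z, add(Z, Z)))))))))
  step 25: S(S(S(S(S(S(S(add(add(Z, SZ), add(Z, add(Z, Z))))))))))
  step 26: S(S(S(S(S(S(S(add(SZ, add(Z, add(Z, Z))))))))))
  step 27: S(S(S(S(S(S(S(S(add(Z, add(Z, add(Z, Z)))))))))))
  step 28: S(S(S(S(S(S(S(S(add(Z, add(Z, Z))))))))))
  step 29: S(S(S(S(S(S(S(S(add(Z, Z)))))))))
  step 30: S^8(Z)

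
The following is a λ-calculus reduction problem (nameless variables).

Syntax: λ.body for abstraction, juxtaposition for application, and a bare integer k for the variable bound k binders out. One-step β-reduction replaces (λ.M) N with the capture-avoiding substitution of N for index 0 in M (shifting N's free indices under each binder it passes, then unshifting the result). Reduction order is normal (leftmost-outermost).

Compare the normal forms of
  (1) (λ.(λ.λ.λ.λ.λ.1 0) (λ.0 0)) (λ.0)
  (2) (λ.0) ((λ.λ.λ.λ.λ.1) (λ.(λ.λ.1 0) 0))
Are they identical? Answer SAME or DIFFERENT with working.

Term A:
  start: (λ.(λ.λ.λ.λ.λ.1 0) (λ.0 0)) (λ.0)
  [1] (λ.λ.λ.λ.λ.1 0) (λ.0 0)
  [2] λ.λ.λ.λ.1 0

Term B:
  start: (λ.0) ((λ.λ.λ.λ.λ.1) (λ.(λ.λ.1 0) 0))
  [1] (λ.λ.λ.λ.λ.1) (λ.(λ.λ.1 0) 0)
  [2] λ.λ.λ.λ.1

Answer: DIFFERENT — A ⇓ λ.λ.λ.λ.1 0, B ⇓ λ.λ.λ.λ.1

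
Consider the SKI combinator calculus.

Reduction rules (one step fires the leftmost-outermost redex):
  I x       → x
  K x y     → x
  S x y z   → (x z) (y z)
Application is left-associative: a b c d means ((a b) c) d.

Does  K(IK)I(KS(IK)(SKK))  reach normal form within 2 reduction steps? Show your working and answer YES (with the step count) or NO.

  start: K(IK)I(KS(IK)(SKK))
  →1  IK(KS(IK)(SKK))
  →2  K(KS(IK)(SKK))

Answer: NO — after 2 steps the term is K(KS(IK)(SKK)), not yet normal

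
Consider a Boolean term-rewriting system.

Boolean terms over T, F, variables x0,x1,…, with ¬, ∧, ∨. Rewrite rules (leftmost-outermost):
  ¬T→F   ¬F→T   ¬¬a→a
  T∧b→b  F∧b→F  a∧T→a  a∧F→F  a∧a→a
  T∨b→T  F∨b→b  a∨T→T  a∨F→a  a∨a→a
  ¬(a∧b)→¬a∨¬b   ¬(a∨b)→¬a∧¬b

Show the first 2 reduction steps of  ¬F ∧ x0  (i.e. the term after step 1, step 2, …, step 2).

  start: ¬F ∧ x0
  step 1: T ∧ x0
  step 2: x0

Answer: after 2 steps: x0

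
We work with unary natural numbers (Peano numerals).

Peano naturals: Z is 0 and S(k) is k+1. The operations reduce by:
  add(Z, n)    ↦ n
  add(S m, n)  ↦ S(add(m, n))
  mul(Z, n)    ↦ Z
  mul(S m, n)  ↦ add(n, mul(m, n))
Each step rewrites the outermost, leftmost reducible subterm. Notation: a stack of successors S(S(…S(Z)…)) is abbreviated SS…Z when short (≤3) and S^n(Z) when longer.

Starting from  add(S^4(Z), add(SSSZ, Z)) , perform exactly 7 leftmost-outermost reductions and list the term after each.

Answer: after 7 steps: S(S(S(S(S(S(add(SZ, Z)))))))

Reduction:
  start: add(S^4(Z), add(SSSZ, Z))
  step 1: S(add(SSSZ, add(SSSZ, Z)))
  step 2: S(S(add(SSZ, add(SSSZ, Z))))
  step 3: S(S(S(add(SZ, add(SSSZ, Z)))))
  step 4: S(S(S(S(add(Z, add(SSSZ, Z))))))
  step 5: S(S(S(S(add(SSSZ, Z)))))
  step 6: S(S(S(S(S(add(SSZ, Z))))))
  step 7: S(S(S(S(S(S(add(SZ, Z)))))))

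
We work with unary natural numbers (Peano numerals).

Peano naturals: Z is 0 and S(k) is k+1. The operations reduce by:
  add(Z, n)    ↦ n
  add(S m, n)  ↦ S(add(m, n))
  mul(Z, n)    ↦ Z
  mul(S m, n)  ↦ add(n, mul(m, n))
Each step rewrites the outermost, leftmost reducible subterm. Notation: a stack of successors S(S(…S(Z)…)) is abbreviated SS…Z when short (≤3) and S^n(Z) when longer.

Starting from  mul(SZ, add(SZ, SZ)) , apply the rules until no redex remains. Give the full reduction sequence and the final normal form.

Answer: normal form = SSZ  (in 7 steps)

Working:
  start: mul(SZ, add(SZ, SZ))
  →1  add(add(SZ, SZ), mul(Z, add(SZ, SZ)))
  →2  add(S(add(Z, SZ)), mul(Z, add(SZ, SZ)))
  →3  S(add(add(Z, SZ), mul(Z, add(SZ, SZ))))
  →4  S(add(SZ, mul(Z, add(SZ, SZ))))
  →5  S(S(add(Z, mul(Z, add(SZ, SZ)))))
  →6  S(S(mul(Z, add(SZ, SZ))))
  →7  SSZ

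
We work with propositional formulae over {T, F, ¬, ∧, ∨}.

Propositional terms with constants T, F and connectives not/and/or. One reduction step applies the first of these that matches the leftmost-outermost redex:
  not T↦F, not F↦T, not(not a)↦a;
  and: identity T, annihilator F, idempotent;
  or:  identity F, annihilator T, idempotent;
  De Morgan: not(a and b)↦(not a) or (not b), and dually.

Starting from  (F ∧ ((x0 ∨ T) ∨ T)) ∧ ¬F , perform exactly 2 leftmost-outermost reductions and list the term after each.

  start: (F ∧ ((x0 ∨ T) ∨ T)) ∧ ¬F
  [1] F ∧ ¬F
  [2] F

Answer: after 2 steps: F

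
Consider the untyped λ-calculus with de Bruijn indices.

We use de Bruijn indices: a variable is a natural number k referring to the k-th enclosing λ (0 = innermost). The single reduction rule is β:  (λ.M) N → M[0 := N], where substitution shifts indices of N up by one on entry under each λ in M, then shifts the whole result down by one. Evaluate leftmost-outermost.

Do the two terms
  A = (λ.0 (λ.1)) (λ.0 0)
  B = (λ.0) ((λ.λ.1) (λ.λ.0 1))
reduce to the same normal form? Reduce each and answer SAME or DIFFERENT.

Answer: DIFFERENT — A ⇓ λ.0 0, B ⇓ λ.λ.λ.0 1

Derivation:
Term A:
  start: (λ.0 (λ.1)) (λ.0 0)
  step 1: (λ.0 0) (λ.λ.0 0)
  step 2: (λ.λ.0 0) (λ.λ.0 0)
  step 3: λ.0 0

Term B:
  start: (λ.0) ((λ.λ.1) (λ.λ.0 1))
  step 1: (λ.λ.1) (λ.λ.0 1)
  step 2: λ.λ.λ.0 1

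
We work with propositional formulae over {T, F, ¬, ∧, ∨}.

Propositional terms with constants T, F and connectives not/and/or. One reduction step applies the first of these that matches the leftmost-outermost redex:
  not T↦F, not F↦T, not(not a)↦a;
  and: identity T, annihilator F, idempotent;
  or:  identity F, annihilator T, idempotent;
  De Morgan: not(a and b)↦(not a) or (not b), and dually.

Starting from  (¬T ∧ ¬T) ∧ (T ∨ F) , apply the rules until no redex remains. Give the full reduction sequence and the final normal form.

Answer: normal form = F  (in 3 steps)

Derivation:
  start: (¬T ∧ ¬T) ∧ (T ∨ F)
  [1] ¬T ∧ (T ∨ F)
  [2] F ∧ (T ∨ F)
  [3] F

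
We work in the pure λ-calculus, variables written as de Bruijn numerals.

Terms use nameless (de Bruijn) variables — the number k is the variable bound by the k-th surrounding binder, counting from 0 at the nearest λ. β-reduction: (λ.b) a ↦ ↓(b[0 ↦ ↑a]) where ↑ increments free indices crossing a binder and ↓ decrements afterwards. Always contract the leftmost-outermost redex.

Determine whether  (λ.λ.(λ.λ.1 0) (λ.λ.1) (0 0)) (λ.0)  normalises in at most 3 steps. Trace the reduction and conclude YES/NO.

Answer: NO — after 3 steps the term is λ.(λ.λ.1) (0 0), not yet normal

Derivation:
  start: (λ.λ.(λ.λ.1 0) (λ.λ.1) (0 0)) (λ.0)
  [1] λ.(λ.λ.1 0) (λ.λ.1) (0 0)
  [2] λ.(λ.(λ.λ.1) 0) (0 0)
  [3] λ.(λ.λ.1) (0 0)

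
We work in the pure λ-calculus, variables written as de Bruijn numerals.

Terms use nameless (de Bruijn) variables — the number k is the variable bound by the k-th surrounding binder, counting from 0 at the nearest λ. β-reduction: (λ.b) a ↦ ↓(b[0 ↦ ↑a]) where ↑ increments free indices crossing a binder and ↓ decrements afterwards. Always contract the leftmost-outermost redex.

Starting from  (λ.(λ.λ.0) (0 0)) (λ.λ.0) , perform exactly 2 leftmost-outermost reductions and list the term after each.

  start: (λ.(λ.λ.0) (0 0)) (λ.λ.0)
  step 1: (λ.λ.0) ((λ.λ.0) (λ.λ.0))
  step 2: λ.0

Answer: after 2 steps: λ.0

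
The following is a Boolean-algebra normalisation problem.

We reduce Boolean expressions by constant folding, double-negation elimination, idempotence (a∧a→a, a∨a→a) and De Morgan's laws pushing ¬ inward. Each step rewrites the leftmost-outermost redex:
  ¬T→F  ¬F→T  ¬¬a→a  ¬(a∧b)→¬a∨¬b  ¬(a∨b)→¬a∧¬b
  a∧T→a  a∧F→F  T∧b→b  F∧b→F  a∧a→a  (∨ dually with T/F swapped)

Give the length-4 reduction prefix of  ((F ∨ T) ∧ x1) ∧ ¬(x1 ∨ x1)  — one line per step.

Answer: after 4 steps: x1 ∧ ¬x1

Working:
  start: ((F ∨ T) ∧ x1) ∧ ¬(x1 ∨ x1)
  →1  (T ∧ x1) ∧ ¬(x1 ∨ x1)
  →2  x1 ∧ ¬(x1 ∨ x1)
  →3  x1 ∧ (¬x1 ∧ ¬x1)
  →4  x1 ∧ ¬x1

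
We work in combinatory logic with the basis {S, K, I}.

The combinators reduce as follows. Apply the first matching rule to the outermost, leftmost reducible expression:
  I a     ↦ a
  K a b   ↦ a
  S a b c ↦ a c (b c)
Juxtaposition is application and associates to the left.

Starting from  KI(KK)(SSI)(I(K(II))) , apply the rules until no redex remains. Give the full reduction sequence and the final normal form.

Answer: normal form = S(KI)(KI)  (in 8 steps)

Derivation:
  start: KI(KK)(SSI)(I(K(II)))
  step 1: I(SSI)(I(K(II)))
  step 2: SSI(I(K(II)))
  step 3: S(I(K(II)))(I(I(K(II))))
  step 4: S(K(II))(I(I(K(II))))
  step 5: S(KI)(I(I(K(II))))
  step 6: S(KI)(I(K(II)))
  step 7: S(KI)(K(II))
  step 8: S(KI)(KI)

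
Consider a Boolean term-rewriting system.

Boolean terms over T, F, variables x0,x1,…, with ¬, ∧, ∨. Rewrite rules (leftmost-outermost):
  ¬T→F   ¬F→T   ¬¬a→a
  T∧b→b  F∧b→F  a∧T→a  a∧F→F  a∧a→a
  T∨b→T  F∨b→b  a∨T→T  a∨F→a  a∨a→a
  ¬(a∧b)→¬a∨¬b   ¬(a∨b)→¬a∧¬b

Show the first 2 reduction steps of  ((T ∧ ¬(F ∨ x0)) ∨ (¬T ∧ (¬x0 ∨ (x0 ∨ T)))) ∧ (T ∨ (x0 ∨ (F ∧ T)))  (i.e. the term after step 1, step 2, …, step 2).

Answer: after 2 steps: ((¬F ∧ ¬x0) ∨ (¬T ∧ (¬x0 ∨ (x0 ∨ T)))) ∧ (T ∨ (x0 ∨ (F ∧ T)))

Reduction:
  start: ((T ∧ ¬(F ∨ x0)) ∨ (¬T ∧ (¬x0 ∨ (x0 ∨ T)))) ∧ (T ∨ (x0 ∨ (F ∧ T)))
  step 1: (¬(F ∨ x0) ∨ (¬T ∧ (¬x0 ∨ (x0 ∨ T)))) ∧ (T ∨ (x0 ∨ (F ∧ T)))
  step 2: ((¬F ∧ ¬x0) ∨ (¬T ∧ (¬x0 ∨ (x0 ∨ T)))) ∧ (T ∨ (x0 ∨ (F ∧ T)))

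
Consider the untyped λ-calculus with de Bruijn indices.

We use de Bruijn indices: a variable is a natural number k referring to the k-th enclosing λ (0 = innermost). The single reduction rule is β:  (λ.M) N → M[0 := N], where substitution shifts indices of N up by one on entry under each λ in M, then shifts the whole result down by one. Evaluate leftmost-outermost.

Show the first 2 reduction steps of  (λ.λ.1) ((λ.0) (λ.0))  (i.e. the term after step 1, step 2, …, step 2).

Answer: after 2 steps: λ.λ.0

Reduction:
  start: (λ.λ.1) ((λ.0) (λ.0))
  [1] λ.(λ.0) (λ.0)
  [2] λ.λ.0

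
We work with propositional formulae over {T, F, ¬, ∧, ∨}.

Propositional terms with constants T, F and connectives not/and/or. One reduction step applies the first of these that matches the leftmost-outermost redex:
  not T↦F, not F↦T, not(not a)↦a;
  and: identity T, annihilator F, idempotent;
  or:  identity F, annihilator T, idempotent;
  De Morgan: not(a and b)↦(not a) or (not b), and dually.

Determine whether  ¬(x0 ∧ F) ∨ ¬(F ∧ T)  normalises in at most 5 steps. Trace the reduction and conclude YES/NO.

Answer: YES — reaches normal form T in 4 ≤ 5 steps

Reduction:
  start: ¬(x0 ∧ F) ∨ ¬(F ∧ T)
  →1  (¬x0 ∨ ¬F) ∨ ¬(F ∧ T)
  →2  (¬x0 ∨ T) ∨ ¬(F ∧ T)
  →3  T ∨ ¬(F ∧ T)
  →4  T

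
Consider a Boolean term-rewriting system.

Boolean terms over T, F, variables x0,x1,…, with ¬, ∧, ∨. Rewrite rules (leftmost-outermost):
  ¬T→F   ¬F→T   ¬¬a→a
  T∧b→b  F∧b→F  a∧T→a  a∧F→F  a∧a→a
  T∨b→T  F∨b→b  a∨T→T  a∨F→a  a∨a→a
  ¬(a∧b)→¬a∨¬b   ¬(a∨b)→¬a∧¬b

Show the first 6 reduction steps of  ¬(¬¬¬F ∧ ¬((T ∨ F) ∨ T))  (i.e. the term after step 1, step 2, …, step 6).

Answer: after 6 steps: T

Derivation:
  start: ¬(¬¬¬F ∧ ¬((T ∨ F) ∨ T))
  →1  ¬¬¬¬F ∨ ¬¬((T ∨ F) ∨ T)
  →2  ¬¬F ∨ ¬¬((T ∨ F) ∨ T)
  →3  F ∨ ¬¬((T ∨ F) ∨ T)
  →4  ¬¬((T ∨ F) ∨ T)
  →5  (T ∨ F) ∨ T
  →6  T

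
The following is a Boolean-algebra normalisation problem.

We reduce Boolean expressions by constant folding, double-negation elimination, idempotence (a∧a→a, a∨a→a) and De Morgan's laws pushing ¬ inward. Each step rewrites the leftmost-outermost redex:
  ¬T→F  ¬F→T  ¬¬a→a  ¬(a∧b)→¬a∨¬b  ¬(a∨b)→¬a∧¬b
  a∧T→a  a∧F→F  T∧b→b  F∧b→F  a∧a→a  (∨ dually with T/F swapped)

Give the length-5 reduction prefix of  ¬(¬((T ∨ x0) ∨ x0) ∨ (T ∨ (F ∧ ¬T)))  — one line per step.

Answer: after 5 steps: ¬(T ∨ (F ∧ ¬T))

Derivation:
  start: ¬(¬((T ∨ x0) ∨ x0) ∨ (T ∨ (F ∧ ¬T)))
  step 1: ¬¬((T ∨ x0) ∨ x0) ∧ ¬(T ∨ (F ∧ ¬T))
  step 2: ((T ∨ x0) ∨ x0) ∧ ¬(T ∨ (F ∧ ¬T))
  step 3: (T ∨ x0) ∧ ¬(T ∨ (F ∧ ¬T))
  step 4: T ∧ ¬(T ∨ (F ∧ ¬T))
  step 5: ¬(T ∨ (F ∧ ¬T))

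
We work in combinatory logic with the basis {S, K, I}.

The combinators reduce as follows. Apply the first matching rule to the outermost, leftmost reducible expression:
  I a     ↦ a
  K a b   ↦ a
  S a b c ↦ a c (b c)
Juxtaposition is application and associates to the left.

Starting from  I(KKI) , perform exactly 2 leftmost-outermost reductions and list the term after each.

  start: I(KKI)
  →1  KKI
  →2  K

Answer: after 2 steps: K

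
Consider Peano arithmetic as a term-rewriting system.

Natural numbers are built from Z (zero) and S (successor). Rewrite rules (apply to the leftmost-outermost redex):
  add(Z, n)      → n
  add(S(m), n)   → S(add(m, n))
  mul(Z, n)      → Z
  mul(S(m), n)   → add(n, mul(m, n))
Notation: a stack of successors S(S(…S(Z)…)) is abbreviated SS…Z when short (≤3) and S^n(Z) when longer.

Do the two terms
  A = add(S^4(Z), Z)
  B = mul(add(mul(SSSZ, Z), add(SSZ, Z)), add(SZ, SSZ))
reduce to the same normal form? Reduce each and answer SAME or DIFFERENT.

Answer: DIFFERENT — A ⇓ S^4(Z), B ⇓ S^6(Z)

Working:
Term A:
  start: add(S^4(Z), Z)
  →1  S(add(SSSZ, Z))
  →2  S(S(add(SSZ, Z)))
  →3  S(S(S(add(SZ, Z))))
  →4  S(S(S(S(add(Z, Z)))))
  →5  S^4(Z)

Term B:
  start: mul(add(mul(SSSZ, Z), add(SSZ, Z)), add(SZ, SSZ))
  →1  mul(add(add(Z, mul(SSZ, Z)), add(SSZ, Z)), add(SZ, SSZ))
  →2  mul(add(mul(SSZ, Z), add(SSZ, Z)), add(SZ, SSZ))
  →3  mul(add(add(Z, mul(SZ, Z)), add(SSZ, Z)), add(SZ, SSZ))
  →4  mul(add(mul(SZ, Z), add(SSZ, Z)), add(SZ, SSZ))
  →5  mul(add(add(Z, mul(Z, Z)), add(SSZ, Z)), add(SZ, SSZ))
  →6  mul(add(mul(Z, Z), add(SSZ, Z)), add(SZ, SSZ))
  →7  mul(add(Z, add(SSZ, Z)), add(SZ, SSZ))
  →8  mul(add(SSZ, Z), add(SZ, SSZ))
  →9  mul(S(add(SZ, Z)), add(SZ, SSZ))
  →10  add(add(SZ, SSZ), mul(add(SZ, Z), add(SZ, SSZ)))
  →11  add(S(add(Z, SSZ)), mul(add(SZ, Z), add(SZ, SSZ)))
  →12  S(add(add(Z, SSZ), mul(add(SZ, Z), add(SZ, SSZ))))
  →13  S(add(SSZ, mul(add(SZ, Z), add(SZ, SSZ))))
  →14  S(S(add(SZ, mul(add(SZ, Z), add(SZ, SSZ)))))
  →15  S(S(S(add(Z, mul(add(SZ, Z), add(SZ, SSZ))))))
  →16  S(S(S(mul(add(SZ, Z), add(SZ, SSZ)))))
  →17  S(S(S(mul(S(add(Z, Z)), add(SZ, SSZ)))))
  →18  S(S(S(add(add(SZ, SSZ), mul(add(Z, Z), add(SZ, SSZ))))))
  →19  S(S(S(add(S(add(Z, SSZ)), mul(add(Z, Z), add(SZ, SSZ))))))
  →20  S(S(S(S(add(add(Z, SSZ), mul(add(Z, Z), add(SZ, SSZ)))))))
  →21  S(S(S(S(add(SSZ, mul(add(Z, Z), add(SZ, SSZ)))))))
  →22  S(S(S(S(S(add(SZ, mul(add(Z, Z), add(SZ, SSZ))))))))
  →23  S(S(S(S(S(S(add(Z, mul(add(Z, Z), add(SZ, SSZ)))))))))
  →24  S(S(S(S(S(S(mul(add(Z, Z), add(SZ, SSZ))))))))
  →25  S(S(S(S(S(S(mul(Z, add(SZ, SSZ))))))))
  →26  S^6(Z)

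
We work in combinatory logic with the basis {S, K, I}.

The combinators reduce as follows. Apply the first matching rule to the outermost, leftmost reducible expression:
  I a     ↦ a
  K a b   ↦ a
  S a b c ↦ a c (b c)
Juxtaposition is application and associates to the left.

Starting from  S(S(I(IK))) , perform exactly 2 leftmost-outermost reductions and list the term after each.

Answer: after 2 steps: S(SK)

Reduction:
  start: S(S(I(IK)))
  →1  S(S(IK))
  →2  S(SK)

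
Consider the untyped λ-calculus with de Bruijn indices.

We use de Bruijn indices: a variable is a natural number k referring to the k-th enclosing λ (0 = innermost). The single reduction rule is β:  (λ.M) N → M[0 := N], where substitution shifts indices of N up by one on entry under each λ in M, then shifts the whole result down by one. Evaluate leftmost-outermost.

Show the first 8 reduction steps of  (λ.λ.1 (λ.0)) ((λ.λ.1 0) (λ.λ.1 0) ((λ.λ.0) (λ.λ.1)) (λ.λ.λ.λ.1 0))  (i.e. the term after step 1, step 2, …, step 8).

  start: (λ.λ.1 (λ.0)) ((λ.λ.1 0) (λ.λ.1 0) ((λ.λ.0) (λ.λ.1)) (λ.λ.λ.λ.1 0))
  step 1: λ.(λ.λ.1 0) (λ.λ.1 0) ((λ.λ.0) (λ.λ.1)) (λ.λ.λ.λ.1 0) (λ.0)
  step 2: λ.(λ.(λ.λ.1 0) 0) ((λ.λ.0) (λ.λ.1)) (λ.λ.λ.λ.1 0) (λ.0)
  step 3: λ.(λ.λ.1 0) ((λ.λ.0) (λ.λ.1)) (λ.λ.λ.λ.1 0) (λ.0)
  step 4: λ.(λ.(λ.λ.0) (λ.λ.1) 0) (λ.λ.λ.λ.1 0) (λ.0)
  step 5: λ.(λ.λ.0) (λ.λ.1) (λ.λ.λ.λ.1 0) (λ.0)
  step 6: λ.(λ.0) (λ.λ.λ.λ.1 0) (λ.0)
  step 7: λ.(λ.λ.λ.λ.1 0) (λ.0)
  step 8: λ.λ.λ.λ.1 0

Answer: after 8 steps: λ.λ.λ.λ.1 0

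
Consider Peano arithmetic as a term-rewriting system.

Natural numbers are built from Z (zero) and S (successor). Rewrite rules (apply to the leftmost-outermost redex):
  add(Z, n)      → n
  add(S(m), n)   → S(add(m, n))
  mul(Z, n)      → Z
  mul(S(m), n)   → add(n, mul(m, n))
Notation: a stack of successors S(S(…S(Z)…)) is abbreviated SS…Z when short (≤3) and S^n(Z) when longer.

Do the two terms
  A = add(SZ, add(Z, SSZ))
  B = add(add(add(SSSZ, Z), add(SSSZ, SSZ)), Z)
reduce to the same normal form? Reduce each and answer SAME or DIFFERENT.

Answer: DIFFERENT — A ⇓ SSSZ, B ⇓ S^8(Z)

Reduction:
Term A:
  start: add(SZ, add(Z, SSZ))
  step 1: S(add(Z, add(Z, SSZ)))
  step 2: S(add(Z, SSZ))
  step 3: SSSZ

Term B:
  start: add(add(add(SSSZ, Z), add(SSSZ, SSZ)), Z)
  step 1: add(add(S(add(SSZ, Z)), add(SSSZ, SSZ)), Z)
  step 2: add(S(add(add(SSZ, Z), add(SSSZ, SSZ))), Z)
  step 3: S(add(add(add(SSZ, Z), add(SSSZ, SSZ)), Z))
  step 4: S(add(add(S(add(SZ, Z)), add(SSSZ, SSZ)), Z))
  step 5: S(add(S(add(add(SZ, Z), add(SSSZ, SSZ))), Z))
  step 6: S(S(add(add(add(SZ, Z), add(SSSZ, SSZ)), Z)))
  step 7: S(S(add(add(S(add(Z, Z)), add(SSSZ, SSZ)), Z)))
  step 8: S(S(add(S(add(add(Z, Z), add(SSSZ, SSZ))), Z)))
  step 9: S(S(S(add(add(add(Z, Z), add(SSSZ, SSZ)), Z))))
  step 10: S(S(S(add(add(Z, add(SSSZ, SSZ)), Z))))
  step 11: S(S(S(add(add(SSSZ, SSZ), Z))))
  step 12: S(S(S(add(S(add(SSZ, SSZ)), Z))))
  step 13: S(S(S(S(add(add(SSZ, SSZ), Z)))))
  step 14: S(S(S(S(add(S(add(SZ, SSZ)), Z)))))
  step 15: S(S(S(S(S(add(add(SZ, SSZ), Z))))))
  step 16: S(S(S(S(S(add(S(add(Z, SSZ)), Z))))))
  step 17: S(S(S(S(S(S(add(add(Z, SSZ), Z)))))))
  step 18: S(S(S(S(S(S(add(SSZ, Z)))))))
  step 19: S(S(S(S(S(S(S(add(SZ, Z))))))))
  step 20: S(S(S(S(S(S(S(S(add(Z, Z)))))))))
  step 21: S^8(Z)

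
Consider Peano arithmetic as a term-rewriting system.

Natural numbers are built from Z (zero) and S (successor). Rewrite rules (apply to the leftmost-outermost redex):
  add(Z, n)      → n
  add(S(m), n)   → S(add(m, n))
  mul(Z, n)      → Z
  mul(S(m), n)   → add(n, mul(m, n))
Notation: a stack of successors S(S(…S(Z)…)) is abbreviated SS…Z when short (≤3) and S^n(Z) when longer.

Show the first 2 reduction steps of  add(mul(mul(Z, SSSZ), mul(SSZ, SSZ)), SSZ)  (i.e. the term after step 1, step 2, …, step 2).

  start: add(mul(mul(Z, SSSZ), mul(SSZ, SSZ)), SSZ)
  step 1: add(mul(Z, mul(SSZ, SSZ)), SSZ)
  step 2: add(Z, SSZ)

Answer: after 2 steps: add(Z, SSZ)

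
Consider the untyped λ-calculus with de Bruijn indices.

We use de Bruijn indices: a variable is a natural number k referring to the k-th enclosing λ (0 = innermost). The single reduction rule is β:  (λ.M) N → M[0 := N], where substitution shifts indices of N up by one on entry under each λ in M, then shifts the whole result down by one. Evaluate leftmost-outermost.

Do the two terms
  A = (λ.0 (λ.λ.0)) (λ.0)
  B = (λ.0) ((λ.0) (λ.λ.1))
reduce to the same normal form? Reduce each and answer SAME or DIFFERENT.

Answer: DIFFERENT — A ⇓ λ.λ.0, B ⇓ λ.λ.1

Derivation:
Term A:
  start: (λ.0 (λ.λ.0)) (λ.0)
  [1] (λ.0) (λ.λ.0)
  [2] λ.λ.0

Term B:
  start: (λ.0) ((λ.0) (λ.λ.1))
  [1] (λ.0) (λ.λ.1)
  [2] λ.λ.1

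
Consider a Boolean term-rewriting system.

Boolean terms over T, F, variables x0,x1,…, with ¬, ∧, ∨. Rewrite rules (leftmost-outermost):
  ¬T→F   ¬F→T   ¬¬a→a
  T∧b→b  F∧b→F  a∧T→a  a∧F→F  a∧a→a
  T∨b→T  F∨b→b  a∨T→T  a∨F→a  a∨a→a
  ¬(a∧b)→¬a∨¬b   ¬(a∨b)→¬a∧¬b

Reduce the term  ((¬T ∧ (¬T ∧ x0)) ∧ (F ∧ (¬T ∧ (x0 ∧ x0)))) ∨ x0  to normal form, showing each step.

Answer: normal form = x0  (in 4 steps)

Derivation:
  start: ((¬T ∧ (¬T ∧ x0)) ∧ (F ∧ (¬T ∧ (x0 ∧ x0)))) ∨ x0
  [1] ((F ∧ (¬T ∧ x0)) ∧ (F ∧ (¬T ∧ (x0 ∧ x0)))) ∨ x0
  [2] (F ∧ (F ∧ (¬T ∧ (x0 ∧ x0)))) ∨ x0
  [3] F ∨ x0
  [4] x0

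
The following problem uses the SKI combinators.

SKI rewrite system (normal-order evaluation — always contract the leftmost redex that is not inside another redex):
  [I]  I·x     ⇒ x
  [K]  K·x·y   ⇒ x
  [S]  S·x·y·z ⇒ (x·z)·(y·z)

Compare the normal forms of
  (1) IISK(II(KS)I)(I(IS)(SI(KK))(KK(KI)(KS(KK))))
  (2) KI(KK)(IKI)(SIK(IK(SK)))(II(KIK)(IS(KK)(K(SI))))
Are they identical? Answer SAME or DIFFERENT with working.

Answer: DIFFERENT — A ⇓ S(SI(KK))(KS), B ⇓ S(KK)(K(SI))

Derivation:
Term A:
  start: IISK(II(KS)I)(I(IS)(SI(KK))(KK(KI)(KS(KK))))
  →1  ISK(II(KS)I)(I(IS)(SI(KK))(KK(KI)(KS(KK))))
  →2  SK(II(KS)I)(I(IS)(SI(KK))(KK(KI)(KS(KK))))
  →3  K(I(IS)(SI(KK))(KK(KI)(KS(KK))))(II(KS)I(I(IS)(SI(KK))(KK(KI)(KS(KK)))))
  →4  I(IS)(SI(KK))(KK(KI)(KS(KK)))
  →5  IS(SI(KK))(KK(KI)(KS(KK)))
  →6  S(SI(KK))(KK(KI)(KS(KK)))
  →7  S(SI(KK))(K(KS(KK)))
  →8  S(SI(KK))(KS)

Term B:
  start: KI(KK)(IKI)(SIK(IK(SK)))(II(KIK)(IS(KK)(K(SI))))
  →1  I(IKI)(SIK(IK(SK)))(II(KIK)(IS(KK)(K(SI))))
  →2  IKI(SIK(IK(SK)))(II(KIK)(IS(KK)(K(SI))))
  →3  KI(SIK(IK(SK)))(II(KIK)(IS(KK)(K(SI))))
  →4  I(II(KIK)(IS(KK)(K(SI))))
  →5  II(KIK)(IS(KK)(K(SI)))
  →6  I(KIK)(IS(KK)(K(SI)))
  →7  KIK(IS(KK)(K(SI)))
  →8  I(IS(KK)(K(SI)))
  →9  IS(KK)(K(SI))
  →10  S(KK)(K(SI))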